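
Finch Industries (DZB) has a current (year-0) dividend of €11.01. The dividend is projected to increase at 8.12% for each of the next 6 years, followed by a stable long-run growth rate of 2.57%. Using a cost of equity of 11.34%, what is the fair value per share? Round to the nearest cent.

€167.66

Two-stage DDM. Project D₁…D_6 at 0.0812, terminal growth 0.0257, discount at r = 0.1134.
D_1 = 11.9040
D_2 = 12.8706
D_3 = 13.9157
D_4 = 15.0457
D_5 = 16.2674
D_6 = 17.5883
Terminal value at t=6: TV = D_7/(r−g) = 18.0403/(0.1134−0.0257) = 205.7047
P₀ = 11.9040/(1+0.1134)^1 + 12.8706/(1+0.1134)^2 + 13.9157/(1+0.1134)^3 + 15.0457/(1+0.1134)^4 + 16.2674/(1+0.1134)^5 + 17.5883/(1+0.1134)^6 + 205.7047/(1+0.1134)^6 = 167.6649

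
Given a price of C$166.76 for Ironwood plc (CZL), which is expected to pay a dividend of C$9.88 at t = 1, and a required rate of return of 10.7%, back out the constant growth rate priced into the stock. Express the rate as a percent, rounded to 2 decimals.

From P₀ = D₁/(r − g), the implied growth is g = r − D₁/P₀.
g = 0.107 − 9.88/166.76 = 0.107 − 0.05925 = 0.04775

4.78%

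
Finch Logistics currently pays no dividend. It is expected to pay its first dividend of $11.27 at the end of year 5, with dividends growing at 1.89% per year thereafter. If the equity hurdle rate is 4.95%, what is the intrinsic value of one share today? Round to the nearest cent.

$303.58

Deferred-dividend DDM. At t=4 the remaining stream is a growing perpetuity with first payment D_5 = 11.27.
V_4 = D_5/(r−g) = 11.27/(0.0495−0.0189) = 368.3007
P₀ = V_4/(1+r)^4 = 368.3007/(1+0.0495)^4 = 303.5797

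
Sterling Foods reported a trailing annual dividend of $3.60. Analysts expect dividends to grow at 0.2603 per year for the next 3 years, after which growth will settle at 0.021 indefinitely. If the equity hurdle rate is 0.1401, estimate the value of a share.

Two-stage DDM. Project D₁…D_3 at 0.2603, terminal growth 0.021, discount at r = 0.1401.
D_1 = 4.5371
D_2 = 5.7181
D_3 = 7.2065
Terminal value at t=3: TV = D_4/(r−g) = 7.3578/(0.1401−0.021) = 61.7786
P₀ = 4.5371/(1+0.1401)^1 + 5.7181/(1+0.1401)^2 + 7.2065/(1+0.1401)^3 + 61.7786/(1+0.1401)^3 = 54.9294

$54.93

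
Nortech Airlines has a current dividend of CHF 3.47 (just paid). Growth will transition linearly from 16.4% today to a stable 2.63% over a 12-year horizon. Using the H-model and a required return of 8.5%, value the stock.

H-model: P₀ = D₀[(1+g_L) + H(g_S−g_L)]/(r−g_L), with H = 12/2 = 6.
P₀ = 3.47 × [(1+0.0263) + 6×(0.164−0.0263)] / (0.085−0.0263)
   = 3.47 × 1.8525 / 0.0587 = 109.5089

CHF 109.51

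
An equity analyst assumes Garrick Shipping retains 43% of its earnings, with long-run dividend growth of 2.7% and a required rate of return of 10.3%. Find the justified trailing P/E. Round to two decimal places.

Payout ratio b = 1 − 0.43 = 0.57.
Justified trailing P/E = b(1+g)/(r−g) = 0.57×(1+0.027)/(0.103−0.027) = 7.7025

7.70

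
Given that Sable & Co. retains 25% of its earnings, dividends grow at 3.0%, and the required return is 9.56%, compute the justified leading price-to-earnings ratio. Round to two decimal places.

Payout ratio b = 1 − 0.25 = 0.75.
Justified leading P/E = b/(r−g) = 0.75/(0.0956−0.03) = 11.4329

11.43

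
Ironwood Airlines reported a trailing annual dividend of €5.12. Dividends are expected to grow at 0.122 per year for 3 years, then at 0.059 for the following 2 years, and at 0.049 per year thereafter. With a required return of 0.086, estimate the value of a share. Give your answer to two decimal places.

€179.49

Three-stage DDM. Project D₁…D_5; terminal Gordon value at t=5 with g = 0.049; discount at r = 0.086.
D_1 = 5.7446
D_2 = 6.4455
D_3 = 7.2318
D_4 = 7.6585
D_5 = 8.1104
TV_5 = 8.5078/(0.086−0.049) = 229.9398
P₀ = Σ Dₜ/(1+r)ᵗ + TV_5/(1+r)^5 = 179.4935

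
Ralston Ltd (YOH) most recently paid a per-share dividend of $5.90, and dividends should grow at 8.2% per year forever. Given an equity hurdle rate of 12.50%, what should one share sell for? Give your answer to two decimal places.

$148.46

Gordon growth model: P₀ = D₁/(r − g). D₁ = 5.90 × (1 + 0.082) = 6.3838.
P₀ = 6.3838 / (0.125 − 0.082) = 6.3838 / 0.043 = 148.4605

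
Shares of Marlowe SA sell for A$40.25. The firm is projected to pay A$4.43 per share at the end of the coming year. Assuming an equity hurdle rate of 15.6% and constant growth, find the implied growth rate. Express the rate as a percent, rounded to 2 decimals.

4.59%

From P₀ = D₁/(r − g), the implied growth is g = r − D₁/P₀.
g = 0.156 − 4.43/40.25 = 0.156 − 0.11006 = 0.04594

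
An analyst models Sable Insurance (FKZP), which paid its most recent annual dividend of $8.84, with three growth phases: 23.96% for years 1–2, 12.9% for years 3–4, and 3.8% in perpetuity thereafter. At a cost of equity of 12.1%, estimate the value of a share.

$179.56

Three-stage DDM. Project D₁…D_4; terminal Gordon value at t=4 with g = 0.038; discount at r = 0.121.
D_1 = 10.9581
D_2 = 13.5836
D_3 = 15.3359
D_4 = 17.3142
TV_4 = 17.9722/(0.121−0.038) = 216.5322
P₀ = Σ Dₜ/(1+r)ᵗ + TV_4/(1+r)^4 = 179.5554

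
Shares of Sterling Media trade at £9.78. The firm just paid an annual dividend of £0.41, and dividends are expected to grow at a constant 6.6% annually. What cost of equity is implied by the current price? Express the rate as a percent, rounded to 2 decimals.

Rearranging the constant-growth DDM: r = D₁/P₀ + g.
D₁ = 0.41 × (1 + 0.066) = 0.4371.
r = 0.4371 / 9.78 + 0.066 = 0.04469 + 0.066 = 0.11069

11.07%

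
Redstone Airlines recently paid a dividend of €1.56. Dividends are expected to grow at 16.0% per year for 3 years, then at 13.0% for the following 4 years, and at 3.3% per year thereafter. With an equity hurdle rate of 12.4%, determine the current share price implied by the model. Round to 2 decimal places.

Three-stage DDM. Project D₁…D_7; terminal Gordon value at t=7 with g = 0.033; discount at r = 0.124.
D_1 = 1.8096
D_2 = 2.0991
D_3 = 2.4350
D_4 = 2.7515
D_5 = 3.1092
D_6 = 3.5135
D_7 = 3.9702
TV_7 = 4.1012/(0.124−0.033) = 45.0683
P₀ = Σ Dₜ/(1+r)ᵗ + TV_7/(1+r)^7 = 31.8214

€31.82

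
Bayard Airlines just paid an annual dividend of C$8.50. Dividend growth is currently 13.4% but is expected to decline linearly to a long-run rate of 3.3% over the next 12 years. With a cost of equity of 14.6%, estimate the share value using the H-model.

H-model: P₀ = D₀[(1+g_L) + H(g_S−g_L)]/(r−g_L), with H = 12/2 = 6.
P₀ = 8.50 × [(1+0.033) + 6×(0.134−0.033)] / (0.146−0.033)
   = 8.50 × 1.6390 / 0.113 = 123.2876

C$123.29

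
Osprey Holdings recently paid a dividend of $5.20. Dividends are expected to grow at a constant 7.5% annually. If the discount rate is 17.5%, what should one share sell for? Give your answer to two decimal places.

$55.90

Gordon growth model: P₀ = D₁/(r − g). D₁ = 5.20 × (1 + 0.075) = 5.5900.
P₀ = 5.5900 / (0.175 − 0.075) = 5.5900 / 0.1 = 55.9000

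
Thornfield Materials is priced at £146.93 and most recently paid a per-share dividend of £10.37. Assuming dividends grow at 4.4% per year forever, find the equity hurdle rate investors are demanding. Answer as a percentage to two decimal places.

Rearranging the constant-growth DDM: r = D₁/P₀ + g.
D₁ = 10.37 × (1 + 0.044) = 10.8263.
r = 10.8263 / 146.93 + 0.044 = 0.07368 + 0.044 = 0.11768

11.77%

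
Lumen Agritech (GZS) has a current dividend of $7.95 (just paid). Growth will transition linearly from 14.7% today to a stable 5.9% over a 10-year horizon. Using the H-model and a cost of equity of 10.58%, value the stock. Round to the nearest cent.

H-model: P₀ = D₀[(1+g_L) + H(g_S−g_L)]/(r−g_L), with H = 10/2 = 5.
P₀ = 7.95 × [(1+0.059) + 5×(0.147−0.059)] / (0.1058−0.059)
   = 7.95 × 1.4990 / 0.0468 = 254.6378

$254.64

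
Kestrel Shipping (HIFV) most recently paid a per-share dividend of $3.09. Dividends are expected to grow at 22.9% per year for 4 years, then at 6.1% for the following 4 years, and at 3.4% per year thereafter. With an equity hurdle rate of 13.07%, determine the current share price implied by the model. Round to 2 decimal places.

$65.80

Three-stage DDM. Project D₁…D_8; terminal Gordon value at t=8 with g = 0.034; discount at r = 0.1307.
D_1 = 3.7976
D_2 = 4.6673
D_3 = 5.7361
D_4 = 7.0496
D_5 = 7.4797
D_6 = 7.9359
D_7 = 8.4200
D_8 = 8.9336
TV_8 = 9.2374/(0.1307−0.034) = 95.5260
P₀ = Σ Dₜ/(1+r)ᵗ + TV_8/(1+r)^8 = 65.7978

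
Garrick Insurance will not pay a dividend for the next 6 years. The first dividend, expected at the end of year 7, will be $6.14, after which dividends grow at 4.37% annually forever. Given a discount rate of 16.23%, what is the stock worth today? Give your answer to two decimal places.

$21.00

Deferred-dividend DDM. At t=6 the remaining stream is a growing perpetuity with first payment D_7 = 6.14.
V_6 = D_7/(r−g) = 6.14/(0.1623−0.0437) = 51.7707
P₀ = V_6/(1+r)^6 = 51.7707/(1+0.1623)^6 = 20.9978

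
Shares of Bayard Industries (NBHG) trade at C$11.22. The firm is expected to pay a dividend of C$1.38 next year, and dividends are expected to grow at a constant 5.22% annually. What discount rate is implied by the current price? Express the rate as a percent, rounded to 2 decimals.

Rearranging the constant-growth DDM: r = D₁/P₀ + g.
r = 1.3800 / 11.22 + 0.0522 = 0.12299 + 0.0522 = 0.17519

17.52%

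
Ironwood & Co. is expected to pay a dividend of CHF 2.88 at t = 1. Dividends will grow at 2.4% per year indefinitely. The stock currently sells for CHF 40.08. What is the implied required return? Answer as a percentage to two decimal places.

Rearranging the constant-growth DDM: r = D₁/P₀ + g.
r = 2.8800 / 40.08 + 0.024 = 0.07186 + 0.024 = 0.09586

9.59%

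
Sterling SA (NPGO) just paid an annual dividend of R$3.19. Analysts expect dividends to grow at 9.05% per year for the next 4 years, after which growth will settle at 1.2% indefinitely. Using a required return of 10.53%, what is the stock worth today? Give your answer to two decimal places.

Two-stage DDM. Project D₁…D_4 at 0.0905, terminal growth 0.012, discount at r = 0.1053.
D_1 = 3.4787
D_2 = 3.7935
D_3 = 4.1368
D_4 = 4.5112
Terminal value at t=4: TV = D_5/(r−g) = 4.5653/(0.1053−0.012) = 48.9319
P₀ = 3.4787/(1+0.1053)^1 + 3.7935/(1+0.1053)^2 + 4.1368/(1+0.1053)^3 + 4.5112/(1+0.1053)^4 + 48.9319/(1+0.1053)^4 = 45.1233

R$45.12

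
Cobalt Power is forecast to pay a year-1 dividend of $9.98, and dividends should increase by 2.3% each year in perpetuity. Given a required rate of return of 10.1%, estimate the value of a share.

Gordon growth model: P₀ = D₁/(r − g), with D₁ = 9.98 given directly.
P₀ = 9.9800 / (0.101 − 0.023) = 9.9800 / 0.078 = 127.9487

$127.95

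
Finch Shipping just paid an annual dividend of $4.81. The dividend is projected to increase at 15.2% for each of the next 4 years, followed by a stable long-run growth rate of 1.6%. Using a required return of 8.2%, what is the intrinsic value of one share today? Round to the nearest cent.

Two-stage DDM. Project D₁…D_4 at 0.152, terminal growth 0.016, discount at r = 0.082.
D_1 = 5.5411
D_2 = 6.3834
D_3 = 7.3536
D_4 = 8.4714
Terminal value at t=4: TV = D_5/(r−g) = 8.6069/(0.082−0.016) = 130.4082
P₀ = 5.5411/(1+0.082)^1 + 6.3834/(1+0.082)^2 + 7.3536/(1+0.082)^3 + 8.4714/(1+0.082)^4 + 130.4082/(1+0.082)^4 = 117.7069

$117.71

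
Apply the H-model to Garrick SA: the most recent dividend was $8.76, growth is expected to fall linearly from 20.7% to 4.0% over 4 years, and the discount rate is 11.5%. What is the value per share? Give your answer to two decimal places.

$160.48

H-model: P₀ = D₀[(1+g_L) + H(g_S−g_L)]/(r−g_L), with H = 4/2 = 2.
P₀ = 8.76 × [(1+0.04) + 2×(0.207−0.04)] / (0.115−0.04)
   = 8.76 × 1.3740 / 0.075 = 160.4832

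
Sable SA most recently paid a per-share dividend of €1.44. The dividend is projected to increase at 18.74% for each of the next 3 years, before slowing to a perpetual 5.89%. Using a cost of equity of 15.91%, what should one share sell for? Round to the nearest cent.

€20.89

Two-stage DDM. Project D₁…D_3 at 0.1874, terminal growth 0.0589, discount at r = 0.1591.
D_1 = 1.7099
D_2 = 2.0303
D_3 = 2.4108
Terminal value at t=3: TV = D_4/(r−g) = 2.5528/(0.1591−0.0589) = 25.4766
P₀ = 1.7099/(1+0.1591)^1 + 2.0303/(1+0.1591)^2 + 2.4108/(1+0.1591)^3 + 25.4766/(1+0.1591)^3 = 20.8942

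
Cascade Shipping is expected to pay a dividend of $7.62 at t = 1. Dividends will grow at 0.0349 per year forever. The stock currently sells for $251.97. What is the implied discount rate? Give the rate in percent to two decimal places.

Rearranging the constant-growth DDM: r = D₁/P₀ + g.
r = 7.6200 / 251.97 + 0.0349 = 0.03024 + 0.0349 = 0.06514

6.51%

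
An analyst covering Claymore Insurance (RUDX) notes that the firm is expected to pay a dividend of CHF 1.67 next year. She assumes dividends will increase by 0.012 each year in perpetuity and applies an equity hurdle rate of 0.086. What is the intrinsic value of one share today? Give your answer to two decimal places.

Gordon growth model: P₀ = D₁/(r − g), with D₁ = 1.67 given directly.
P₀ = 1.6700 / (0.086 − 0.012) = 1.6700 / 0.074 = 22.5676

CHF 22.57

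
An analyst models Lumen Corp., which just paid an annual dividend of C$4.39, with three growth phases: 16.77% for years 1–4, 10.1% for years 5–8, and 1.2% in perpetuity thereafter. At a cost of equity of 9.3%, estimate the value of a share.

C$117.63

Three-stage DDM. Project D₁…D_8; terminal Gordon value at t=8 with g = 0.012; discount at r = 0.093.
D_1 = 5.1262
D_2 = 5.9859
D_3 = 6.9897
D_4 = 8.1619
D_5 = 8.9862
D_6 = 9.8938
D_7 = 10.8931
D_8 = 11.9933
TV_8 = 12.1372/(0.093−0.012) = 149.8423
P₀ = Σ Dₜ/(1+r)ᵗ + TV_8/(1+r)^8 = 117.6348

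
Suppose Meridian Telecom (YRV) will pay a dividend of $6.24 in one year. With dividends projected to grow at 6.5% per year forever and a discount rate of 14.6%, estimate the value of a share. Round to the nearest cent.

$77.04

Gordon growth model: P₀ = D₁/(r − g), with D₁ = 6.24 given directly.
P₀ = 6.2400 / (0.146 − 0.065) = 6.2400 / 0.081 = 77.0370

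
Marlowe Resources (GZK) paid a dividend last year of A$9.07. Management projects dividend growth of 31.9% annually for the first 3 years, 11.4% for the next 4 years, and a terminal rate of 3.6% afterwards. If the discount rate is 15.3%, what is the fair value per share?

A$190.47

Three-stage DDM. Project D₁…D_7; terminal Gordon value at t=7 with g = 0.036; discount at r = 0.153.
D_1 = 11.9633
D_2 = 15.7796
D_3 = 20.8133
D_4 = 23.1861
D_5 = 25.8293
D_6 = 28.7738
D_7 = 32.0540
TV_7 = 33.2080/(0.153−0.036) = 283.8287
P₀ = Σ Dₜ/(1+r)ᵗ + TV_7/(1+r)^7 = 190.4716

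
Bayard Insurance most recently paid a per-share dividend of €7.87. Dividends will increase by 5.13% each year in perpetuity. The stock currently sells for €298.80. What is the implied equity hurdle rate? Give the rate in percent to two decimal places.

7.90%

Rearranging the constant-growth DDM: r = D₁/P₀ + g.
D₁ = 7.87 × (1 + 0.0513) = 8.2737.
r = 8.2737 / 298.80 + 0.0513 = 0.02769 + 0.0513 = 0.07899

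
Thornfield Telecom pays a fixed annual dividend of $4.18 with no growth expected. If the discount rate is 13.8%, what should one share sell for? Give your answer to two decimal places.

$30.29

Zero-growth DDM (perpetuity): P₀ = D/r = 4.18 / 0.138 = 30.2899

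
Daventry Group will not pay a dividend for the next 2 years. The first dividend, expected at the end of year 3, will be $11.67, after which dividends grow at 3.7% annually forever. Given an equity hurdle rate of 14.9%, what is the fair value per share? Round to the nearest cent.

$78.92

Deferred-dividend DDM. At t=2 the remaining stream is a growing perpetuity with first payment D_3 = 11.67.
V_2 = D_3/(r−g) = 11.67/(0.149−0.037) = 104.1964
P₀ = V_2/(1+r)^2 = 104.1964/(1+0.149)^2 = 78.9247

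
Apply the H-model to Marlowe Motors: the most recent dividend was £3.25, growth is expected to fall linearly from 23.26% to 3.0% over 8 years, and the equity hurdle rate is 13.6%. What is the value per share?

£56.43

H-model: P₀ = D₀[(1+g_L) + H(g_S−g_L)]/(r−g_L), with H = 8/2 = 4.
P₀ = 3.25 × [(1+0.03) + 4×(0.2326−0.03)] / (0.136−0.03)
   = 3.25 × 1.8404 / 0.106 = 56.4274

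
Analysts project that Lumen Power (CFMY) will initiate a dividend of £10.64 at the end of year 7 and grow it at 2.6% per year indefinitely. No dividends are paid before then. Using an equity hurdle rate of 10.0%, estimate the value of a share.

£81.16

Deferred-dividend DDM. At t=6 the remaining stream is a growing perpetuity with first payment D_7 = 10.64.
V_6 = D_7/(r−g) = 10.64/(0.1−0.026) = 143.7838
P₀ = V_6/(1+r)^6 = 143.7838/(1+0.1)^6 = 81.1622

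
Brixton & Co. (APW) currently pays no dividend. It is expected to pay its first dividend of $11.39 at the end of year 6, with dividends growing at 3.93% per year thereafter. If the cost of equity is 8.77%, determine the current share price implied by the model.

Deferred-dividend DDM. At t=5 the remaining stream is a growing perpetuity with first payment D_6 = 11.39.
V_5 = D_6/(r−g) = 11.39/(0.0877−0.0393) = 235.3306
P₀ = V_5/(1+r)^5 = 235.3306/(1+0.0877)^5 = 154.5727

$154.57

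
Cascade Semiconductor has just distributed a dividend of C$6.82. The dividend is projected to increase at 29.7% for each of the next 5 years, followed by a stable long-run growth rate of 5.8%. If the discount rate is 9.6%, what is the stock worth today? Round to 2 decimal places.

Two-stage DDM. Project D₁…D_5 at 0.297, terminal growth 0.058, discount at r = 0.096.
D_1 = 8.8455
D_2 = 11.4727
D_3 = 14.8800
D_4 = 19.2994
D_5 = 25.0313
Terminal value at t=5: TV = D_6/(r−g) = 26.4832/(0.096−0.058) = 696.9255
P₀ = 8.8455/(1+0.096)^1 + 11.4727/(1+0.096)^2 + 14.8800/(1+0.096)^3 + 19.2994/(1+0.096)^4 + 25.0313/(1+0.096)^5 + 696.9255/(1+0.096)^5 = 498.8179

C$498.82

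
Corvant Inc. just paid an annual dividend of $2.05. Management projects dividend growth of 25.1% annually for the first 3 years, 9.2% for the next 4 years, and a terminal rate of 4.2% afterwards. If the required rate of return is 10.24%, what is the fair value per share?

Three-stage DDM. Project D₁…D_7; terminal Gordon value at t=7 with g = 0.042; discount at r = 0.1024.
D_1 = 2.5645
D_2 = 3.2083
D_3 = 4.0135
D_4 = 4.3828
D_5 = 4.7860
D_6 = 5.2263
D_7 = 5.7071
TV_7 = 5.9468/(0.1024−0.042) = 98.4571
P₀ = Σ Dₜ/(1+r)ᵗ + TV_7/(1+r)^7 = 69.4242

$69.42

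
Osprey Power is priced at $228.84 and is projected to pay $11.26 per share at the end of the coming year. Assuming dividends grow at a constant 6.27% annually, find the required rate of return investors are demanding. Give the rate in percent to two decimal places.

Rearranging the constant-growth DDM: r = D₁/P₀ + g.
r = 11.2600 / 228.84 + 0.0627 = 0.04920 + 0.0627 = 0.11190

11.19%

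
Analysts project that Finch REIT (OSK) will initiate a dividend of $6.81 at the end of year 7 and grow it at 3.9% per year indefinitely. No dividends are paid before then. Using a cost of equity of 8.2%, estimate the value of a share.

Deferred-dividend DDM. At t=6 the remaining stream is a growing perpetuity with first payment D_7 = 6.81.
V_6 = D_7/(r−g) = 6.81/(0.082−0.039) = 158.3721
P₀ = V_6/(1+r)^6 = 158.3721/(1+0.082)^6 = 98.6995

$98.70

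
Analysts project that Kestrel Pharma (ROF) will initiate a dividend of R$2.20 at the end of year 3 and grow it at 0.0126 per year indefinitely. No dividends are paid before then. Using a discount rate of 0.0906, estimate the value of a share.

Deferred-dividend DDM. At t=2 the remaining stream is a growing perpetuity with first payment D_3 = 2.20.
V_2 = D_3/(r−g) = 2.20/(0.0906−0.0126) = 28.2051
P₀ = V_2/(1+r)^2 = 28.2051/(1+0.0906)^2 = 23.7136

R$23.71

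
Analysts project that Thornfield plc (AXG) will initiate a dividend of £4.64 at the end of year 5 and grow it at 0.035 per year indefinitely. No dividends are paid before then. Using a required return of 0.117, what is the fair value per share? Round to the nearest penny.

£36.35

Deferred-dividend DDM. At t=4 the remaining stream is a growing perpetuity with first payment D_5 = 4.64.
V_4 = D_5/(r−g) = 4.64/(0.117−0.035) = 56.5854
P₀ = V_4/(1+r)^4 = 56.5854/(1+0.117)^4 = 36.3489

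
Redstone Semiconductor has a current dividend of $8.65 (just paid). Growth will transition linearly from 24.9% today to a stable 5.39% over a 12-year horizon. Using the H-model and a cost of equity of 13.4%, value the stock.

H-model: P₀ = D₀[(1+g_L) + H(g_S−g_L)]/(r−g_L), with H = 12/2 = 6.
P₀ = 8.65 × [(1+0.0539) + 6×(0.249−0.0539)] / (0.134−0.0539)
   = 8.65 × 2.2245 / 0.0801 = 240.2238

$240.22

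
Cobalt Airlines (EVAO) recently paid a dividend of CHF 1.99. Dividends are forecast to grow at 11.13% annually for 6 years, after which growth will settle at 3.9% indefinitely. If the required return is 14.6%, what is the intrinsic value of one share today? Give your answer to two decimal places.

CHF 26.80

Two-stage DDM. Project D₁…D_6 at 0.1113, terminal growth 0.039, discount at r = 0.146.
D_1 = 2.2115
D_2 = 2.4576
D_3 = 2.7312
D_4 = 3.0351
D_5 = 3.3729
D_6 = 3.7484
Terminal value at t=6: TV = D_7/(r−g) = 3.8945/(0.146−0.039) = 36.3976
P₀ = 2.2115/(1+0.146)^1 + 2.4576/(1+0.146)^2 + 2.7312/(1+0.146)^3 + 3.0351/(1+0.146)^4 + 3.3729/(1+0.146)^5 + 3.7484/(1+0.146)^6 + 36.3976/(1+0.146)^6 = 26.8047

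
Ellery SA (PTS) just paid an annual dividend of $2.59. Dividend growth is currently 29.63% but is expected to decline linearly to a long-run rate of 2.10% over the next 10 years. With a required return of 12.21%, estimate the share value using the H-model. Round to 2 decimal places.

$61.42

H-model: P₀ = D₀[(1+g_L) + H(g_S−g_L)]/(r−g_L), with H = 10/2 = 5.
P₀ = 2.59 × [(1+0.021) + 5×(0.2963−0.021)] / (0.1221−0.021)
   = 2.59 × 2.3975 / 0.1011 = 61.4196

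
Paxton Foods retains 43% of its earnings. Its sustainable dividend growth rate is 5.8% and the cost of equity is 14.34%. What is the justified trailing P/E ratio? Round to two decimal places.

7.06

Payout ratio b = 1 − 0.43 = 0.57.
Justified trailing P/E = b(1+g)/(r−g) = 0.57×(1+0.058)/(0.1434−0.058) = 7.0616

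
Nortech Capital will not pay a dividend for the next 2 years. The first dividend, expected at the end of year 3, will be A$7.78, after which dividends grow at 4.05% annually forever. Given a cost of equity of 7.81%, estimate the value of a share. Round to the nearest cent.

A$178.02

Deferred-dividend DDM. At t=2 the remaining stream is a growing perpetuity with first payment D_3 = 7.78.
V_2 = D_3/(r−g) = 7.78/(0.0781−0.0405) = 206.9149
P₀ = V_2/(1+r)^2 = 206.9149/(1+0.0781)^2 = 178.0220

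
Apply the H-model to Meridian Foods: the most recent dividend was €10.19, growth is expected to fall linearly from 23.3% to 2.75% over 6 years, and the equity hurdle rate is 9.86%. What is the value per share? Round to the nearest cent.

H-model: P₀ = D₀[(1+g_L) + H(g_S−g_L)]/(r−g_L), with H = 6/2 = 3.
P₀ = 10.19 × [(1+0.0275) + 3×(0.233−0.0275)] / (0.0986−0.0275)
   = 10.19 × 1.6440 / 0.0711 = 235.6169

€235.62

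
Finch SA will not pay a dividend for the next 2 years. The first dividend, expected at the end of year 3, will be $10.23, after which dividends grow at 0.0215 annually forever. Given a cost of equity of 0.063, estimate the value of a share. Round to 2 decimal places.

$218.15

Deferred-dividend DDM. At t=2 the remaining stream is a growing perpetuity with first payment D_3 = 10.23.
V_2 = D_3/(r−g) = 10.23/(0.063−0.0215) = 246.5060
P₀ = V_2/(1+r)^2 = 246.5060/(1+0.063)^2 = 218.1529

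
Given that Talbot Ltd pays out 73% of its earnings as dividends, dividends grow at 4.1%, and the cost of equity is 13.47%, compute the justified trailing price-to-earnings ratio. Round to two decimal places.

Justified trailing P/E = b(1+g)/(r−g) = 0.73×(1+0.041)/(0.1347−0.041) = 8.1102

8.11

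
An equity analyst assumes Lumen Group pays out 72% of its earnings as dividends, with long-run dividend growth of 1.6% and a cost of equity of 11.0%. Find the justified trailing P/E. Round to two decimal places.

Justified trailing P/E = b(1+g)/(r−g) = 0.72×(1+0.016)/(0.11−0.016) = 7.7821

7.78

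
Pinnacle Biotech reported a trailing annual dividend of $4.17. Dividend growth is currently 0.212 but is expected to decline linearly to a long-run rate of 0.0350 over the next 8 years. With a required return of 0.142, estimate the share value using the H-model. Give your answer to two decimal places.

H-model: P₀ = D₀[(1+g_L) + H(g_S−g_L)]/(r−g_L), with H = 8/2 = 4.
P₀ = 4.17 × [(1+0.035) + 4×(0.212−0.035)] / (0.142−0.035)
   = 4.17 × 1.7430 / 0.107 = 67.9281

$67.93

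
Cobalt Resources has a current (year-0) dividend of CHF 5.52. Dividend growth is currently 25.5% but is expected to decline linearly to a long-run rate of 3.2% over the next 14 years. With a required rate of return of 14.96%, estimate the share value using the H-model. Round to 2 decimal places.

CHF 121.71

H-model: P₀ = D₀[(1+g_L) + H(g_S−g_L)]/(r−g_L), with H = 14/2 = 7.
P₀ = 5.52 × [(1+0.032) + 7×(0.255−0.032)] / (0.1496−0.032)
   = 5.52 × 2.5930 / 0.1176 = 121.7122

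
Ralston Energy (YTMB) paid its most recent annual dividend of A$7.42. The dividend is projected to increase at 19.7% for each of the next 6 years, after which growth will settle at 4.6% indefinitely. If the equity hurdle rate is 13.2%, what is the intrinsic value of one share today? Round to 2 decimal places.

Two-stage DDM. Project D₁…D_6 at 0.197, terminal growth 0.046, discount at r = 0.132.
D_1 = 8.8817
D_2 = 10.6314
D_3 = 12.7258
D_4 = 15.2328
D_5 = 18.2337
D_6 = 21.8257
Terminal value at t=6: TV = D_7/(r−g) = 22.8297/(0.132−0.046) = 265.4618
P₀ = 8.8817/(1+0.132)^1 + 10.6314/(1+0.132)^2 + 12.7258/(1+0.132)^3 + 15.2328/(1+0.132)^4 + 18.2337/(1+0.132)^5 + 21.8257/(1+0.132)^6 + 265.4618/(1+0.132)^6 = 180.5349

A$180.53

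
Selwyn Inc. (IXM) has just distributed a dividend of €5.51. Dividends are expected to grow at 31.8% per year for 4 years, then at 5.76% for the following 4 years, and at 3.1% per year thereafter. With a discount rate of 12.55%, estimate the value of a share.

€156.92

Three-stage DDM. Project D₁…D_8; terminal Gordon value at t=8 with g = 0.031; discount at r = 0.1255.
D_1 = 7.2622
D_2 = 9.5716
D_3 = 12.6153
D_4 = 16.6270
D_5 = 17.5847
D_6 = 18.5976
D_7 = 19.6688
D_8 = 20.8017
TV_8 = 21.4466/(0.1255−0.031) = 226.9477
P₀ = Σ Dₜ/(1+r)ᵗ + TV_8/(1+r)^8 = 156.9178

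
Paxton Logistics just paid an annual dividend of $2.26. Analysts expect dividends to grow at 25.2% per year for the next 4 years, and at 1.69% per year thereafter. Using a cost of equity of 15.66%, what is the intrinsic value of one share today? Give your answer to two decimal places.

Two-stage DDM. Project D₁…D_4 at 0.252, terminal growth 0.0169, discount at r = 0.1566.
D_1 = 2.8295
D_2 = 3.5426
D_3 = 4.4353
D_4 = 5.5530
Terminal value at t=4: TV = D_5/(r−g) = 5.6468/(0.1566−0.0169) = 40.4211
P₀ = 2.8295/(1+0.1566)^1 + 3.5426/(1+0.1566)^2 + 4.4353/(1+0.1566)^3 + 5.5530/(1+0.1566)^4 + 40.4211/(1+0.1566)^4 = 33.6522

$33.65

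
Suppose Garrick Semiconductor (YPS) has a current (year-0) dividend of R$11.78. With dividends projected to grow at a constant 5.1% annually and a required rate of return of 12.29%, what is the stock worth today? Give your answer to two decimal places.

R$172.19

Gordon growth model: P₀ = D₁/(r − g). D₁ = 11.78 × (1 + 0.051) = 12.3808.
P₀ = 12.3808 / (0.1229 − 0.051) = 12.3808 / 0.0719 = 172.1944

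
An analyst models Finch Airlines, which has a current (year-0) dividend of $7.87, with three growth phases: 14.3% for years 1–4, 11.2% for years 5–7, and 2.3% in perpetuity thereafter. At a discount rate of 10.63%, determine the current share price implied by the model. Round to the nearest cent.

$173.20

Three-stage DDM. Project D₁…D_7; terminal Gordon value at t=7 with g = 0.023; discount at r = 0.1063.
D_1 = 8.9954
D_2 = 10.2818
D_3 = 11.7520
D_4 = 13.4326
D_5 = 14.9370
D_6 = 16.6100
D_7 = 18.4703
TV_7 = 18.8951/(0.1063−0.023) = 226.8322
P₀ = Σ Dₜ/(1+r)ᵗ + TV_7/(1+r)^7 = 173.1985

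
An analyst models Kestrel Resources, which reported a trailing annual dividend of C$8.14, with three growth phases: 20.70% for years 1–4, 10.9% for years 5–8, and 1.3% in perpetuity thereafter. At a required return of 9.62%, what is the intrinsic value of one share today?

C$243.53

Three-stage DDM. Project D₁…D_8; terminal Gordon value at t=8 with g = 0.013; discount at r = 0.0962.
D_1 = 9.8250
D_2 = 11.8588
D_3 = 14.3135
D_4 = 17.2764
D_5 = 19.1595
D_6 = 21.2479
D_7 = 23.5640
D_8 = 26.1324
TV_8 = 26.4721/(0.0962−0.013) = 318.1748
P₀ = Σ Dₜ/(1+r)ᵗ + TV_8/(1+r)^8 = 243.5311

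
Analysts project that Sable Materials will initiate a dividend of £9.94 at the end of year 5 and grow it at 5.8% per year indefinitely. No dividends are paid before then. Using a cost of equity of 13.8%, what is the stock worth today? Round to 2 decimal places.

£74.08

Deferred-dividend DDM. At t=4 the remaining stream is a growing perpetuity with first payment D_5 = 9.94.
V_4 = D_5/(r−g) = 9.94/(0.138−0.058) = 124.2500
P₀ = V_4/(1+r)^4 = 124.2500/(1+0.138)^4 = 74.0845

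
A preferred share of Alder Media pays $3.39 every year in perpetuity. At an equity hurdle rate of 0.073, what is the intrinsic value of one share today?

$46.44

Zero-growth DDM (perpetuity): P₀ = D/r = 3.39 / 0.073 = 46.4384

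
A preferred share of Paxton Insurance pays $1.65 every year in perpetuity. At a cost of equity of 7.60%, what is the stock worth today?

Zero-growth DDM (perpetuity): P₀ = D/r = 1.65 / 0.076 = 21.7105

$21.71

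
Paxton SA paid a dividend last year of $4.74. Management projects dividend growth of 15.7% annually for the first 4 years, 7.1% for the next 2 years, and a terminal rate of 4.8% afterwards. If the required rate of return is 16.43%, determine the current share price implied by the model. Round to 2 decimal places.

$62.07

Three-stage DDM. Project D₁…D_6; terminal Gordon value at t=6 with g = 0.048; discount at r = 0.1643.
D_1 = 5.4842
D_2 = 6.3452
D_3 = 7.3414
D_4 = 8.4940
D_5 = 9.0971
D_6 = 9.7430
TV_6 = 10.2106/(0.1643−0.048) = 87.7955
P₀ = Σ Dₜ/(1+r)ᵗ + TV_6/(1+r)^6 = 62.0714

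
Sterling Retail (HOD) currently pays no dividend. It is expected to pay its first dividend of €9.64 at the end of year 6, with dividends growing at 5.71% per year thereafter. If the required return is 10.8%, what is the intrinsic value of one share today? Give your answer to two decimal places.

Deferred-dividend DDM. At t=5 the remaining stream is a growing perpetuity with first payment D_6 = 9.64.
V_5 = D_6/(r−g) = 9.64/(0.108−0.0571) = 189.3910
P₀ = V_5/(1+r)^5 = 189.3910/(1+0.108)^5 = 113.4124

€113.41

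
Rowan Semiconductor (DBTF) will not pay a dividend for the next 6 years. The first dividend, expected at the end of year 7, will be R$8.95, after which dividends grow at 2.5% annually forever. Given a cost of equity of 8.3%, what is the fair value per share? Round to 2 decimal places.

Deferred-dividend DDM. At t=6 the remaining stream is a growing perpetuity with first payment D_7 = 8.95.
V_6 = D_7/(r−g) = 8.95/(0.083−0.025) = 154.3103
P₀ = V_6/(1+r)^6 = 154.3103/(1+0.083)^6 = 95.6366

R$95.64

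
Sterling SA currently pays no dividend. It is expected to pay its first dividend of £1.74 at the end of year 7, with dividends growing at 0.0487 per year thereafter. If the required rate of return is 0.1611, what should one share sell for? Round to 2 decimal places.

£6.32

Deferred-dividend DDM. At t=6 the remaining stream is a growing perpetuity with first payment D_7 = 1.74.
V_6 = D_7/(r−g) = 1.74/(0.1611−0.0487) = 15.4804
P₀ = V_6/(1+r)^6 = 15.4804/(1+0.1611)^6 = 6.3178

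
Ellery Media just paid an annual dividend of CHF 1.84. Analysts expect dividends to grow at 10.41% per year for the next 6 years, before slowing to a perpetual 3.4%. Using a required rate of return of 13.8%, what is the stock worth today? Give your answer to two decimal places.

CHF 25.20

Two-stage DDM. Project D₁…D_6 at 0.1041, terminal growth 0.034, discount at r = 0.138.
D_1 = 2.0315
D_2 = 2.2430
D_3 = 2.4765
D_4 = 2.7343
D_5 = 3.0190
D_6 = 3.3333
Terminal value at t=6: TV = D_7/(r−g) = 3.4466/(0.138−0.034) = 33.1402
P₀ = 2.0315/(1+0.138)^1 + 2.2430/(1+0.138)^2 + 2.4765/(1+0.138)^3 + 2.7343/(1+0.138)^4 + 3.0190/(1+0.138)^5 + 3.3333/(1+0.138)^6 + 33.1402/(1+0.138)^6 = 25.2026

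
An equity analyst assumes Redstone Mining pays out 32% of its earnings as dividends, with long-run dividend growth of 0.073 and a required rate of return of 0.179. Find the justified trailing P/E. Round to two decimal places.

Justified trailing P/E = b(1+g)/(r−g) = 0.32×(1+0.073)/(0.179−0.073) = 3.2392

3.24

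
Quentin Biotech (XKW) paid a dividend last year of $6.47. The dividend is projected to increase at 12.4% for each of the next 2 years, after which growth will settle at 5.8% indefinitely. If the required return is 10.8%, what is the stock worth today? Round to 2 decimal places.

Two-stage DDM. Project D₁…D_2 at 0.124, terminal growth 0.058, discount at r = 0.108.
D_1 = 7.2723
D_2 = 8.1740
Terminal value at t=2: TV = D_3/(r−g) = 8.6481/(0.108−0.058) = 172.9627
P₀ = 7.2723/(1+0.108)^1 + 8.1740/(1+0.108)^2 + 172.9627/(1+0.108)^2 = 154.1093

$154.11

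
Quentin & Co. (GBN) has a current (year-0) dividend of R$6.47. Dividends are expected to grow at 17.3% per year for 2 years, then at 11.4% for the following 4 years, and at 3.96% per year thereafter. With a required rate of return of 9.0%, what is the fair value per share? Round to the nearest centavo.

R$214.74

Three-stage DDM. Project D₁…D_6; terminal Gordon value at t=6 with g = 0.0396; discount at r = 0.09.
D_1 = 7.5893
D_2 = 8.9023
D_3 = 9.9171
D_4 = 11.0477
D_5 = 12.3071
D_6 = 13.7101
TV_6 = 14.2530/(0.09−0.0396) = 282.7983
P₀ = Σ Dₜ/(1+r)ᵗ + TV_6/(1+r)^6 = 214.7369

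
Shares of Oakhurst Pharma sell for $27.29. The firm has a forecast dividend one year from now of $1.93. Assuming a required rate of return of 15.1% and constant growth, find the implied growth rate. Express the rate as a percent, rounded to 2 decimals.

8.03%

From P₀ = D₁/(r − g), the implied growth is g = r − D₁/P₀.
g = 0.151 − 1.93/27.29 = 0.151 − 0.07072 = 0.08028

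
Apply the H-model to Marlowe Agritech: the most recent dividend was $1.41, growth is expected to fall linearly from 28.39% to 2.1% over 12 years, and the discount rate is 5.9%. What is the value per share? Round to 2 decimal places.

$96.41

H-model: P₀ = D₀[(1+g_L) + H(g_S−g_L)]/(r−g_L), with H = 12/2 = 6.
P₀ = 1.41 × [(1+0.021) + 6×(0.2839−0.021)] / (0.059−0.021)
   = 1.41 × 2.5984 / 0.038 = 96.4143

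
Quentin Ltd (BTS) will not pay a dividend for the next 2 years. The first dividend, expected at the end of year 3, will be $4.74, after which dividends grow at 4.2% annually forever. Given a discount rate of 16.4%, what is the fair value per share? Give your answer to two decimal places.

$28.68

Deferred-dividend DDM. At t=2 the remaining stream is a growing perpetuity with first payment D_3 = 4.74.
V_2 = D_3/(r−g) = 4.74/(0.164−0.042) = 38.8525
P₀ = V_2/(1+r)^2 = 38.8525/(1+0.164)^2 = 28.6756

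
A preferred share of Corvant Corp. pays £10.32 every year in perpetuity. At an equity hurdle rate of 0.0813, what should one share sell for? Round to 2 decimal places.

£126.94

Zero-growth DDM (perpetuity): P₀ = D/r = 10.32 / 0.0813 = 126.9373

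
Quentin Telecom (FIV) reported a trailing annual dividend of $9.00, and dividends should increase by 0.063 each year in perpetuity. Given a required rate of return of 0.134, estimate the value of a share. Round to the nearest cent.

Gordon growth model: P₀ = D₁/(r − g). D₁ = 9.00 × (1 + 0.063) = 9.5670.
P₀ = 9.5670 / (0.134 − 0.063) = 9.5670 / 0.071 = 134.7465

$134.75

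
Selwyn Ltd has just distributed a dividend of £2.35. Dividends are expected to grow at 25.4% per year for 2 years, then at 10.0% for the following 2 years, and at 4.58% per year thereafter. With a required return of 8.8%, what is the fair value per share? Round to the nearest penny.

Three-stage DDM. Project D₁…D_4; terminal Gordon value at t=4 with g = 0.0458; discount at r = 0.088.
D_1 = 2.9469
D_2 = 3.6954
D_3 = 4.0650
D_4 = 4.4714
TV_4 = 4.6762/(0.088−0.0458) = 110.8114
P₀ = Σ Dₜ/(1+r)ᵗ + TV_4/(1+r)^4 = 91.2580

£91.26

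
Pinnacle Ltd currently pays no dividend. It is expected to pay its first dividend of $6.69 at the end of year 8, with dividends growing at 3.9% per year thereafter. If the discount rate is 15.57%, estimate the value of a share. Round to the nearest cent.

$20.82

Deferred-dividend DDM. At t=7 the remaining stream is a growing perpetuity with first payment D_8 = 6.69.
V_7 = D_8/(r−g) = 6.69/(0.1557−0.039) = 57.3265
P₀ = V_7/(1+r)^7 = 57.3265/(1+0.1557)^7 = 20.8180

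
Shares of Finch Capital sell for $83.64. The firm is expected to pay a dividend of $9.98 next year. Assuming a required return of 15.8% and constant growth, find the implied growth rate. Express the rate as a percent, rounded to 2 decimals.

From P₀ = D₁/(r − g), the implied growth is g = r − D₁/P₀.
g = 0.158 − 9.98/83.64 = 0.158 − 0.11932 = 0.03868

3.87%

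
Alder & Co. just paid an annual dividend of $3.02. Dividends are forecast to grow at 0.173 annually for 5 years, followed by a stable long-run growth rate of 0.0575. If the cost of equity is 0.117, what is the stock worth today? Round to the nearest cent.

$86.08

Two-stage DDM. Project D₁…D_5 at 0.173, terminal growth 0.0575, discount at r = 0.117.
D_1 = 3.5425
D_2 = 4.1553
D_3 = 4.8742
D_4 = 5.7174
D_5 = 6.7065
Terminal value at t=5: TV = D_6/(r−g) = 7.0921/(0.117−0.0575) = 119.1957
P₀ = 3.5425/(1+0.117)^1 + 4.1553/(1+0.117)^2 + 4.8742/(1+0.117)^3 + 5.7174/(1+0.117)^4 + 6.7065/(1+0.117)^5 + 119.1957/(1+0.117)^5 = 86.0767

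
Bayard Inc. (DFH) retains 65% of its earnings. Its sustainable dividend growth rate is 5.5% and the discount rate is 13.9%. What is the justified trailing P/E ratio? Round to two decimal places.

4.40

Payout ratio b = 1 − 0.65 = 0.35.
Justified trailing P/E = b(1+g)/(r−g) = 0.35×(1+0.055)/(0.139−0.055) = 4.3958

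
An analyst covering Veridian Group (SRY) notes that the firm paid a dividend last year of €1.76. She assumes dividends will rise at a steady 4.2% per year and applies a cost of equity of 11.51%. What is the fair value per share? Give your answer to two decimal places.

€25.09

Gordon growth model: P₀ = D₁/(r − g). D₁ = 1.76 × (1 + 0.042) = 1.8339.
P₀ = 1.8339 / (0.1151 − 0.042) = 1.8339 / 0.0731 = 25.0878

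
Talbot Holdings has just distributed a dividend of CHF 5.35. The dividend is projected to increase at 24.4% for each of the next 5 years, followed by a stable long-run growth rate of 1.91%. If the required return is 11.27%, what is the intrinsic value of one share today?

CHF 139.59

Two-stage DDM. Project D₁…D_5 at 0.244, terminal growth 0.0191, discount at r = 0.1127.
D_1 = 6.6554
D_2 = 8.2793
D_3 = 10.2995
D_4 = 12.8125
D_5 = 15.9388
Terminal value at t=5: TV = D_6/(r−g) = 16.2432/(0.1127−0.0191) = 173.5388
P₀ = 6.6554/(1+0.1127)^1 + 8.2793/(1+0.1127)^2 + 10.2995/(1+0.1127)^3 + 12.8125/(1+0.1127)^4 + 15.9388/(1+0.1127)^5 + 173.5388/(1+0.1127)^5 = 139.5911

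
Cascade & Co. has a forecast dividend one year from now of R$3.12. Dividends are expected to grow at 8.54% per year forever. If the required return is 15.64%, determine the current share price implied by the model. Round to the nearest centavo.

R$43.94

Gordon growth model: P₀ = D₁/(r − g), with D₁ = 3.12 given directly.
P₀ = 3.1200 / (0.1564 − 0.0854) = 3.1200 / 0.071 = 43.9437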